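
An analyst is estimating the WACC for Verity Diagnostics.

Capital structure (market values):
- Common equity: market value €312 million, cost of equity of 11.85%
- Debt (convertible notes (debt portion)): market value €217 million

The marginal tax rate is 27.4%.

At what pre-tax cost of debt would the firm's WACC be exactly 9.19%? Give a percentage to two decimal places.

Total capital V = 312 + 217 = 529.
Equity weight = 312/529 = 0.5898.
Convertible notes (debt portion) weight = 217/529 = 0.4102.
Equity contribution = 0.5898 × 11.85% = 6.9890%.
Remaining for debt = 9.19% − 6.9890% = 2.2010%.
Rd × (1 − 27.4%) × 0.4102 = 2.2010%  ⇒  Rd = 7.3905%.

7.39%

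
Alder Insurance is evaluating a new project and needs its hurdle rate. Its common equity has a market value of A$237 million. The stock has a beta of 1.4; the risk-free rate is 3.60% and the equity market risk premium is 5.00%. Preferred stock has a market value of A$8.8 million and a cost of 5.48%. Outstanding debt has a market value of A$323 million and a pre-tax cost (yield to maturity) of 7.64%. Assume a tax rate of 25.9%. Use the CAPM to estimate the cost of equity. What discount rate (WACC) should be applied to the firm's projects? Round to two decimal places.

7.72%

Cost of equity via CAPM: Re = 3.6% + 1.4 × 5.0% = 10.6000%.
Total capital V = 237 + 8.8 + 323 = 568.8.
Equity: weight = 237/568.8 = 0.4167; cost = 10.6%.
Preferred: weight = 8.8/568.8 = 0.0155; cost = 5.48%.
Debt: weight = 323/568.8 = 0.5679; after-tax cost = 7.64% × (1 − 25.9%) = 5.6612%.
WACC = 0.4167 × 10.6000% + 0.0155 × 5.4800% + 0.5679 × 5.6612% = 7.7163%.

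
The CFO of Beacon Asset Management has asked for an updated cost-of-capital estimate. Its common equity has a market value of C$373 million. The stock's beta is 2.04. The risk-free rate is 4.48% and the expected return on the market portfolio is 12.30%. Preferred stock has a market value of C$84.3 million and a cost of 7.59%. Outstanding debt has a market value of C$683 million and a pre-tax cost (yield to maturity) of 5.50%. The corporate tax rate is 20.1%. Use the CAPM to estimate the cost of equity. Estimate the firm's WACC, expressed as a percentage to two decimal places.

Market risk premium = 12.3% − 4.48% = 7.82%.
Cost of equity via CAPM: Re = 4.48% + 2.04 × 7.82% = 20.4328%.
Total capital V = 373 + 84.3 + 683 = 1140.3.
Equity: weight = 373/1140.3 = 0.3271; cost = 20.4328%.
Preferred: weight = 84.3/1140.3 = 0.0739; cost = 7.59%.
Debt: weight = 683/1140.3 = 0.5990; after-tax cost = 5.5% × (1 − 20.1%) = 4.3945%.
WACC = 0.3271 × 20.4328% + 0.0739 × 7.5900% + 0.5990 × 4.3945% = 9.8770%.

9.88%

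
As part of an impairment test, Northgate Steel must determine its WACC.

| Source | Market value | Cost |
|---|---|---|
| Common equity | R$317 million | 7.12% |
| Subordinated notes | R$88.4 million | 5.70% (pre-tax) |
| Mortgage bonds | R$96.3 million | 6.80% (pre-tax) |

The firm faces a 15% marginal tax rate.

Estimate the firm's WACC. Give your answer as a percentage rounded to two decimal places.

6.46%

Total capital V = 317 + 88.4 + 96.3 = 501.7.
Equity: weight = 317/501.7 = 0.6319; cost = 7.12%.
Subordinated notes: weight = 88.4/501.7 = 0.1762; after-tax cost = 5.7% × (1 − 15%) = 4.8450%.
Mortgage bonds: weight = 96.3/501.7 = 0.1919; after-tax cost = 6.8% × (1 − 15%) = 5.7800%.
WACC = 0.6319 × 7.1200% + 0.1762 × 4.8450% + 0.1919 × 5.7800% = 6.4619%.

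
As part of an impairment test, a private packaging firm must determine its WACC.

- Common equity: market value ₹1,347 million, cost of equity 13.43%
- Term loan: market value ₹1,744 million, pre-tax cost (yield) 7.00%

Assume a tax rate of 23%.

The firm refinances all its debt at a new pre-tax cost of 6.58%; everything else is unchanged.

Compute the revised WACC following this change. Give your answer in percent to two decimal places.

After the change:
Total capital V = 1347 + 1744 = 3091.
Equity: weight = 1347/3091 = 0.4358; cost = 13.43%.
Term loan: weight = 1744/3091 = 0.5642; after-tax cost = 6.58% × (1 − 23%) = 5.0666%.
WACC = 0.4358 × 13.4300% + 0.5642 × 5.0666% = 8.7112%.

8.71%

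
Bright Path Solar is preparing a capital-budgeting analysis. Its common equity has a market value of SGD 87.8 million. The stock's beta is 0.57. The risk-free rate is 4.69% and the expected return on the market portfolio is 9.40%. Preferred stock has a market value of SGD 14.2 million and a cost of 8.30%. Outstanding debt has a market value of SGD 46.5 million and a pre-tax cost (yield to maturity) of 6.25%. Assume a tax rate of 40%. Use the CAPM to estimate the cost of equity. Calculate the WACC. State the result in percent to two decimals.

6.33%

Market risk premium = 9.4% − 4.69% = 4.71%.
Cost of equity via CAPM: Re = 4.69% + 0.57 × 4.71% = 7.3747%.
Total capital V = 87.8 + 14.2 + 46.5 = 148.5.
Equity: weight = 87.8/148.5 = 0.5912; cost = 7.3747%.
Preferred: weight = 14.2/148.5 = 0.0956; cost = 8.3%.
Debt: weight = 46.5/148.5 = 0.3131; after-tax cost = 6.25% × (1 − 40%) = 3.7500%.
WACC = 0.5912 × 7.3747% + 0.0956 × 8.3000% + 0.3131 × 3.7500% = 6.3282%.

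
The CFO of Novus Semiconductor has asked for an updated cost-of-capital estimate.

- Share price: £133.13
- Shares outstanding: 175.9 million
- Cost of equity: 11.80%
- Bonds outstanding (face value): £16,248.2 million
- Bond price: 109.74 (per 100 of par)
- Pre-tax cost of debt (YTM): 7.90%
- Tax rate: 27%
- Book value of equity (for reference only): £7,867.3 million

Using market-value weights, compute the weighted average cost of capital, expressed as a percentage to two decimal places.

Market value of equity E = 133.13 × 175.9m = 23417.567m. Market value of debt D = 16248.2m × 109.74/100 = 17830.77468m.
Total capital V = 23417.567 + 17830.77468 = 41248.34168.
Equity: weight = 23417.567/41248.34168 = 0.5677; cost = 11.8%.
Bonds outstanding: weight = 17830.77468/41248.34168 = 0.4323; after-tax cost = 7.9% × (1 − 27%) = 5.7670%.
WACC = 0.5677 × 11.8000% + 0.4323 × 5.7670% = 9.1921%.

9.19%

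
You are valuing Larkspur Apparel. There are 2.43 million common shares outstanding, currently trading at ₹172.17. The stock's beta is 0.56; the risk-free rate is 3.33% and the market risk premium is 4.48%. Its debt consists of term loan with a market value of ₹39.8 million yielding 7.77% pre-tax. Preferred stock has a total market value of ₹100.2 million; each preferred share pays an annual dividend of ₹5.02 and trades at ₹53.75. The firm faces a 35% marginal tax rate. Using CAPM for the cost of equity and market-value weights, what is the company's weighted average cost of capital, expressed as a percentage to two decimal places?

6.41%

Cost of equity via CAPM: Re = 3.33% + 0.56 × 4.48% = 5.8388%.
Cost of preferred: Rp = 5.02 / 53.75 = 9.3395%.
Market value of equity E = 172.17 × 2.43m = 418.3731m.
Total capital V = 418.3731 + 100.2 + 39.8 = 558.3731.
Equity: weight = 418.3731/558.3731 = 0.7493; cost = 5.8388%.
Preferred: weight = 100.2/558.3731 = 0.1794; cost = 9.3395%.
Term loan: weight = 39.8/558.3731 = 0.0713; after-tax cost = 7.77% × (1 − 35%) = 5.0505%.
WACC = 0.7493 × 5.8388% + 0.1794 × 9.3395% + 0.0713 × 5.0505% = 6.4108%.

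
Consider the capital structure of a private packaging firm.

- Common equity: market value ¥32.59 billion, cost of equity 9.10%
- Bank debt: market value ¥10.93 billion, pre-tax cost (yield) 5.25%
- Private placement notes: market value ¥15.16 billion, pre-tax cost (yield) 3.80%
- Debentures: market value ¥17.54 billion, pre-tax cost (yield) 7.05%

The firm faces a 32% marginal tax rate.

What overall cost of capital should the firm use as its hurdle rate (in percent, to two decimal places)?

Total capital V = 32.59 + 10.93 + 15.16 + 17.54 = 76.22.
Equity: weight = 32.59/76.22 = 0.4276; cost = 9.1%.
Bank debt: weight = 10.93/76.22 = 0.1434; after-tax cost = 5.25% × (1 − 32%) = 3.5700%.
Private placement notes: weight = 15.16/76.22 = 0.1989; after-tax cost = 3.8% × (1 − 32%) = 2.5840%.
Debentures: weight = 17.54/76.22 = 0.2301; after-tax cost = 7.05% × (1 − 32%) = 4.7940%.
WACC = 0.4276 × 9.1000% + 0.1434 × 3.5700% + 0.1989 × 2.5840% + 0.2301 × 4.7940% = 6.0201%.

6.02%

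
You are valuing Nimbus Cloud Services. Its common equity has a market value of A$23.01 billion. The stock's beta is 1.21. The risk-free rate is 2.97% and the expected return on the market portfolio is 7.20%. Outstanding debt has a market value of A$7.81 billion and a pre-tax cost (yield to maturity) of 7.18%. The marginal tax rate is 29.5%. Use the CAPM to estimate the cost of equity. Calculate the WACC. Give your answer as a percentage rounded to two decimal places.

7.32%

Market risk premium = 7.2% − 2.97% = 4.23%.
Cost of equity via CAPM: Re = 2.97% + 1.21 × 4.23% = 8.0883%.
Total capital V = 23.01 + 7.81 = 30.82.
Equity: weight = 23.01/30.82 = 0.7466; cost = 8.0883%.
Debt: weight = 7.81/30.82 = 0.2534; after-tax cost = 7.18% × (1 − 29.5%) = 5.0619%.
WACC = 0.7466 × 8.0883% + 0.2534 × 5.0619% = 7.3214%.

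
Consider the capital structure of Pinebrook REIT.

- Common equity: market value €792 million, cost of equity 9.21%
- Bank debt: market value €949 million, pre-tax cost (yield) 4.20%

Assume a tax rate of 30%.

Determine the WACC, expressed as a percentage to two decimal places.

Total capital V = 792 + 949 = 1741.
Equity: weight = 792/1741 = 0.4549; cost = 9.21%.
Bank debt: weight = 949/1741 = 0.5451; after-tax cost = 4.2% × (1 − 30%) = 2.9400%.
WACC = 0.4549 × 9.2100% + 0.5451 × 2.9400% = 5.7923%.

5.79%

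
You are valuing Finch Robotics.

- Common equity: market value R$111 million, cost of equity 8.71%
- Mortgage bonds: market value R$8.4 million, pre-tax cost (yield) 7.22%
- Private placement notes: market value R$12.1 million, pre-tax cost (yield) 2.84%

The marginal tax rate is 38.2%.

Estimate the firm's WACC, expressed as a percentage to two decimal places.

Total capital V = 111 + 8.4 + 12.1 = 131.5.
Equity: weight = 111/131.5 = 0.8441; cost = 8.71%.
Mortgage bonds: weight = 8.4/131.5 = 0.0639; after-tax cost = 7.22% × (1 − 38.2%) = 4.4620%.
Private placement notes: weight = 12.1/131.5 = 0.0920; after-tax cost = 2.84% × (1 − 38.2%) = 1.7551%.
WACC = 0.8441 × 8.7100% + 0.0639 × 4.4620% + 0.0920 × 1.7551% = 7.7987%.

7.80%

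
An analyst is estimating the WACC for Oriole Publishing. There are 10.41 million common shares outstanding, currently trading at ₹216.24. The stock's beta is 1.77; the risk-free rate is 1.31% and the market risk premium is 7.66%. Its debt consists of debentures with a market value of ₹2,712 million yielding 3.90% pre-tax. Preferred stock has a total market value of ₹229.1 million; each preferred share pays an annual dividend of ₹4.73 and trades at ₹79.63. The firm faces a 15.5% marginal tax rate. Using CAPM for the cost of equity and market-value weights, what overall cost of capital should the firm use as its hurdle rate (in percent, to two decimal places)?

Cost of equity via CAPM: Re = 1.31% + 1.77 × 7.66% = 14.8682%.
Cost of preferred: Rp = 4.73 / 79.63 = 5.9400%.
Market value of equity E = 216.24 × 10.41m = 2251.0584m.
Total capital V = 2251.0584 + 229.1 + 2712 = 5192.1584.
Equity: weight = 2251.0584/5192.1584 = 0.4335; cost = 14.8682%.
Preferred: weight = 229.1/5192.1584 = 0.0441; cost = 5.94%.
Debentures: weight = 2712/5192.1584 = 0.5223; after-tax cost = 3.9% × (1 − 15.5%) = 3.2955%.
WACC = 0.4335 × 14.8682% + 0.0441 × 5.9400% + 0.5223 × 3.2955% = 8.4295%.

8.43%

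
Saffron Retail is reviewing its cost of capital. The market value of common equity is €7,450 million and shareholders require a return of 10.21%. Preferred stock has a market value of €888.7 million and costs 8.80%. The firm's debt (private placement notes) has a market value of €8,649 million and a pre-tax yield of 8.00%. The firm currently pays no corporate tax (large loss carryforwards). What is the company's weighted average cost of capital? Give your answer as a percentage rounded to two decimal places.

9.01%

Total capital V = 7450 + 888.7 + 8649 = 16987.7.
Equity: weight = 7450/16987.7 = 0.4386; cost = 10.21%.
Preferred: weight = 888.7/16987.7 = 0.0523; cost = 8.8%.
Private placement notes: weight = 8649/16987.7 = 0.5091; after-tax cost = 8% × (1 − 0%) = 8.0000%.
WACC = 0.4386 × 10.2100% + 0.0523 × 8.8000% + 0.5091 × 8.0000% = 9.0111%.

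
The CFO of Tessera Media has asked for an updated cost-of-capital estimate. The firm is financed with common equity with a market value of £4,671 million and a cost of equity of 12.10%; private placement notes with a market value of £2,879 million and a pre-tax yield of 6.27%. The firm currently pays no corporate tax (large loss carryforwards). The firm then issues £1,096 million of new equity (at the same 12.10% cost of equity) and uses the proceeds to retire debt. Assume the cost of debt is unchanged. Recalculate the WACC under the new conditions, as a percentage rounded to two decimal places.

After the change:
Total capital V = 5767 + 1783 = 7550.
Equity: weight = 5767/7550 = 0.7638; cost = 12.1%.
Private placement notes: weight = 1783/7550 = 0.2362; after-tax cost = 6.27% × (1 − 0%) = 6.2700%.
WACC = 0.7638 × 12.1000% + 0.2362 × 6.2700% = 10.7232%.

10.72%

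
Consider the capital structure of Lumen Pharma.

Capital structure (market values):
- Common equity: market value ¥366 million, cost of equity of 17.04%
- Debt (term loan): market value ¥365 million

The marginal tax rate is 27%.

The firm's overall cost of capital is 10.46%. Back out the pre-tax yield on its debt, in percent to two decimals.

Total capital V = 366 + 365 = 731.
Equity weight = 366/731 = 0.5007.
Term loan weight = 365/731 = 0.4993.
Equity contribution = 0.5007 × 17.04% = 8.5317%.
Remaining for debt = 10.46% − 8.5317% = 1.9283%.
Rd × (1 − 27%) × 0.4993 = 1.9283%  ⇒  Rd = 5.2904%.

5.29%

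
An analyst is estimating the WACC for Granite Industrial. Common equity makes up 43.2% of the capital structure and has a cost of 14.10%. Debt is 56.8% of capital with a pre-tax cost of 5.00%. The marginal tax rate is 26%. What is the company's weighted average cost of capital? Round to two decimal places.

After-tax cost of debt = 5% × (1 − 26%) = 3.7000%.
WACC = 0.432 × 14.1000% + 0.568 × 3.7000% = 8.1928%.

8.19%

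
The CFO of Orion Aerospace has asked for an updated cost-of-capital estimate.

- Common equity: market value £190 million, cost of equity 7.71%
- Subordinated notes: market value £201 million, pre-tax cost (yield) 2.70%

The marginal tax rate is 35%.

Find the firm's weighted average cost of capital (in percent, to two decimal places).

4.65%

Total capital V = 190 + 201 = 391.
Equity: weight = 190/391 = 0.4859; cost = 7.71%.
Subordinated notes: weight = 201/391 = 0.5141; after-tax cost = 2.7% × (1 − 35%) = 1.7550%.
WACC = 0.4859 × 7.7100% + 0.5141 × 1.7550% = 4.6487%.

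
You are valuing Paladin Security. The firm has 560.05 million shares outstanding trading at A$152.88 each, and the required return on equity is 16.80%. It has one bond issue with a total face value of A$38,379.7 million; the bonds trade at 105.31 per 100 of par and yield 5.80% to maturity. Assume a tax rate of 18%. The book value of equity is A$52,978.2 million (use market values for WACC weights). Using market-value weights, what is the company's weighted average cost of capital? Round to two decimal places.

12.94%

Market value of equity E = 152.88 × 560.05m = 85620.444m. Market value of debt D = 38379.7m × 105.31/100 = 40417.66207m.
Total capital V = 85620.444 + 40417.66207 = 126038.10607.
Equity: weight = 85620.444/126038.10607 = 0.6793; cost = 16.8%.
Bonds outstanding: weight = 40417.66207/126038.10607 = 0.3207; after-tax cost = 5.8% × (1 − 18%) = 4.7560%.
WACC = 0.6793 × 16.8000% + 0.3207 × 4.7560% = 12.9378%.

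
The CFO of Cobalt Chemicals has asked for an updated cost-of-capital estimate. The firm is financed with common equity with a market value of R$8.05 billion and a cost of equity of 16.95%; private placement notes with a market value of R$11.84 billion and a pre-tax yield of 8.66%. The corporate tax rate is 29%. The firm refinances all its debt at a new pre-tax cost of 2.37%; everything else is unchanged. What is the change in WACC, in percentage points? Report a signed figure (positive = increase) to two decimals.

-2.66 pp

Current WACC:
Total capital V = 8.05 + 11.84 = 19.89.
Equity: weight = 8.05/19.89 = 0.4047; cost = 16.95%.
Private placement notes: weight = 11.84/19.89 = 0.5953; after-tax cost = 8.66% × (1 − 29%) = 6.1486%.
WACC = 0.4047 × 16.9500% + 0.5953 × 6.1486% = 10.5202%.
After the change:
Total capital V = 8.05 + 11.84 = 19.89.
Equity: weight = 8.05/19.89 = 0.4047; cost = 16.95%.
Private placement notes: weight = 11.84/19.89 = 0.5953; after-tax cost = 2.37% × (1 − 29%) = 1.6827%.
WACC = 0.4047 × 16.9500% + 0.5953 × 1.6827% = 7.8618%.
Change in WACC = 7.8618% − 10.5202% = -2.6584 pp.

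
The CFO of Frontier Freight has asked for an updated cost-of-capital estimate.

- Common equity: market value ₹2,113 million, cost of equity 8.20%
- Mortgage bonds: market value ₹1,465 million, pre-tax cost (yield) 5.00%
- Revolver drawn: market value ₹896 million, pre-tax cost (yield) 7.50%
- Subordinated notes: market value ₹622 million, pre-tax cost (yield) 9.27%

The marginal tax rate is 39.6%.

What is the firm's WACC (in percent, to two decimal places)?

5.75%

Total capital V = 2113 + 1465 + 896 + 622 = 5096.
Equity: weight = 2113/5096 = 0.4146; cost = 8.2%.
Mortgage bonds: weight = 1465/5096 = 0.2875; after-tax cost = 5% × (1 − 39.6%) = 3.0200%.
Revolver drawn: weight = 896/5096 = 0.1758; after-tax cost = 7.5% × (1 − 39.6%) = 4.5300%.
Subordinated notes: weight = 622/5096 = 0.1221; after-tax cost = 9.27% × (1 − 39.6%) = 5.5991%.
WACC = 0.4146 × 8.2000% + 0.2875 × 3.0200% + 0.1758 × 4.5300% + 0.1221 × 5.5991% = 5.7481%.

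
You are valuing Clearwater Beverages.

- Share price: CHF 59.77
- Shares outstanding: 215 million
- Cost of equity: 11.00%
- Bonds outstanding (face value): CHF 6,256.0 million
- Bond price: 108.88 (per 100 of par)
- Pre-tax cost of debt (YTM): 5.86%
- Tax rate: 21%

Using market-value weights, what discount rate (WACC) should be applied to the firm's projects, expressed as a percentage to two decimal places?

Market value of equity E = 59.77 × 215m = 12850.55m. Market value of debt D = 6256m × 108.88/100 = 6811.5328m.
Total capital V = 12850.55 + 6811.5328 = 19662.0828.
Equity: weight = 12850.55/19662.0828 = 0.6536; cost = 11%.
Bonds outstanding: weight = 6811.5328/19662.0828 = 0.3464; after-tax cost = 5.86% × (1 − 21%) = 4.6294%.
WACC = 0.6536 × 11.0000% + 0.3464 × 4.6294% = 8.7930%.

8.79%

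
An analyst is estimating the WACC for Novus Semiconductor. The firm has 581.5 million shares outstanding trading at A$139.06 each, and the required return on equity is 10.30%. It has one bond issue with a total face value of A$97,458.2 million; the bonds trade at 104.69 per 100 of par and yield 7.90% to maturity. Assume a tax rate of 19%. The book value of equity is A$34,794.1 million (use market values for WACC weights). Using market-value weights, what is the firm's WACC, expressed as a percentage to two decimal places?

Market value of equity E = 139.06 × 581.5m = 80863.39m. Market value of debt D = 97458.2m × 104.69/100 = 102028.98958m.
Total capital V = 80863.39 + 102028.98958 = 182892.37958.
Equity: weight = 80863.39/182892.37958 = 0.4421; cost = 10.3%.
Bonds outstanding: weight = 102028.98958/182892.37958 = 0.5579; after-tax cost = 7.9% × (1 − 19%) = 6.3990%.
WACC = 0.4421 × 10.3000% + 0.5579 × 6.3990% = 8.1238%.

8.12%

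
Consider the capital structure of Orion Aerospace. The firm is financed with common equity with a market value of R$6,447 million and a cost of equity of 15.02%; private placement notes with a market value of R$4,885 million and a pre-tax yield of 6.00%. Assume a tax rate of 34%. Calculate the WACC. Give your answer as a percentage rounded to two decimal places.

Total capital V = 6447 + 4885 = 11332.
Equity: weight = 6447/11332 = 0.5689; cost = 15.02%.
Private placement notes: weight = 4885/11332 = 0.4311; after-tax cost = 6% × (1 − 34%) = 3.9600%.
WACC = 0.5689 × 15.0200% + 0.4311 × 3.9600% = 10.2523%.

10.25%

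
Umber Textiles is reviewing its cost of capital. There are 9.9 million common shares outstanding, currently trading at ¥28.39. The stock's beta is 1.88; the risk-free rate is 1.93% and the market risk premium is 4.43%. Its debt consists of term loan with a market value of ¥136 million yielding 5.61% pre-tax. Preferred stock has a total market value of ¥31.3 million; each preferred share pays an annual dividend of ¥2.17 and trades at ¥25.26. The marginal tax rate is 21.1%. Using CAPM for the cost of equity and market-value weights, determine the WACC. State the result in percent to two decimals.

Cost of equity via CAPM: Re = 1.93% + 1.88 × 4.43% = 10.2584%.
Cost of preferred: Rp = 2.17 / 25.26 = 8.5907%.
Market value of equity E = 28.39 × 9.9m = 281.061m.
Total capital V = 281.061 + 31.3 + 136 = 448.361.
Equity: weight = 281.061/448.361 = 0.6269; cost = 10.2584%.
Preferred: weight = 31.3/448.361 = 0.0698; cost = 8.5907%.
Term loan: weight = 136/448.361 = 0.3033; after-tax cost = 5.61% × (1 − 21.1%) = 4.4263%.
WACC = 0.6269 × 10.2584% + 0.0698 × 8.5907% + 0.3033 × 4.4263% = 8.3729%.

8.37%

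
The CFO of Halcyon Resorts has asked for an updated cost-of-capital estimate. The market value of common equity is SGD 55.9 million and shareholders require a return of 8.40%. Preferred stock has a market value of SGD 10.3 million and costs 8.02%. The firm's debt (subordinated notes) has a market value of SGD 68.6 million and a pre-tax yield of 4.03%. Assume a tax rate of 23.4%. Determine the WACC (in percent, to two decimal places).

5.67%

Total capital V = 55.9 + 10.3 + 68.6 = 134.8.
Equity: weight = 55.9/134.8 = 0.4147; cost = 8.4%.
Preferred: weight = 10.3/134.8 = 0.0764; cost = 8.02%.
Subordinated notes: weight = 68.6/134.8 = 0.5089; after-tax cost = 4.03% × (1 − 23.4%) = 3.0870%.
WACC = 0.4147 × 8.4000% + 0.0764 × 8.0200% + 0.5089 × 3.0870% = 5.6672%.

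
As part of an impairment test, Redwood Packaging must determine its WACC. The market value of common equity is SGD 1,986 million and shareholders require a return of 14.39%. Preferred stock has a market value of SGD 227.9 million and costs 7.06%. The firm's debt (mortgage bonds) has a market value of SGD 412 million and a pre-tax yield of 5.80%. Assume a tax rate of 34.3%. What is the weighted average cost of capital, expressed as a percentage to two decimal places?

Total capital V = 1986 + 227.9 + 412 = 2625.9.
Equity: weight = 1986/2625.9 = 0.7563; cost = 14.39%.
Preferred: weight = 227.9/2625.9 = 0.0868; cost = 7.06%.
Mortgage bonds: weight = 412/2625.9 = 0.1569; after-tax cost = 5.8% × (1 − 34.3%) = 3.8106%.
WACC = 0.7563 × 14.3900% + 0.0868 × 7.0600% + 0.1569 × 3.8106% = 12.0939%.

12.09%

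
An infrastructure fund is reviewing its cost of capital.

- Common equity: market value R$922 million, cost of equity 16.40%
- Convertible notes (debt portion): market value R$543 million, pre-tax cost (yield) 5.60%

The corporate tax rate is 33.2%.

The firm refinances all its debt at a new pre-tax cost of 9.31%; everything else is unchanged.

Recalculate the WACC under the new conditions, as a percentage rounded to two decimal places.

12.63%

After the change:
Total capital V = 922 + 543 = 1465.
Equity: weight = 922/1465 = 0.6294; cost = 16.4%.
Convertible notes (debt portion): weight = 543/1465 = 0.3706; after-tax cost = 9.31% × (1 − 33.2%) = 6.2191%.
WACC = 0.6294 × 16.4000% + 0.3706 × 6.2191% = 12.6265%.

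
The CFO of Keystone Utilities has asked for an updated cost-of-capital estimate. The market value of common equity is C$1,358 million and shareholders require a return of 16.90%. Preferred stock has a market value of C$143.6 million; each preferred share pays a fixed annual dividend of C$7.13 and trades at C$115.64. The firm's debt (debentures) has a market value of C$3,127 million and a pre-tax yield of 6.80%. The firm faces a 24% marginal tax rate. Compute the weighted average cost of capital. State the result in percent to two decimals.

Cost of preferred: Rp = 7.13 / 115.64 = 6.1657%.
Total capital V = 1358 + 143.6 + 3127 = 4628.6.
Equity: weight = 1358/4628.6 = 0.2934; cost = 16.9%.
Preferred: weight = 143.6/4628.6 = 0.0310; cost = 6.1657%.
Debentures: weight = 3127/4628.6 = 0.6756; after-tax cost = 6.8% × (1 − 24%) = 5.1680%.
WACC = 0.2934 × 16.9000% + 0.0310 × 6.1657% + 0.6756 × 5.1680% = 8.6410%.

8.64%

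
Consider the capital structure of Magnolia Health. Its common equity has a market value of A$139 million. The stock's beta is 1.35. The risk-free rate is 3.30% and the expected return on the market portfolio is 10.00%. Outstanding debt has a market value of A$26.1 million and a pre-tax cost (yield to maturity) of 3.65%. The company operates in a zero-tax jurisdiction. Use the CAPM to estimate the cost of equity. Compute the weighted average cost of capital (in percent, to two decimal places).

Market risk premium = 10.0% − 3.3% = 6.7%.
Cost of equity via CAPM: Re = 3.3% + 1.35 × 6.7% = 12.3450%.
Total capital V = 139 + 26.1 = 165.1.
Equity: weight = 139/165.1 = 0.8419; cost = 12.345%.
Debt: weight = 26.1/165.1 = 0.1581; after-tax cost = 3.65% × (1 − 0%) = 3.6500%.
WACC = 0.8419 × 12.3450% + 0.1581 × 3.6500% = 10.9704%.

10.97%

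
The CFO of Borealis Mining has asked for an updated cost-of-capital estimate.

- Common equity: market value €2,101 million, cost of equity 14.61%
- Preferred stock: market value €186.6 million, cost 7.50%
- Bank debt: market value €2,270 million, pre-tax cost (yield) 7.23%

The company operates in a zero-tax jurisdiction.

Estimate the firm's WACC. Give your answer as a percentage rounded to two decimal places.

10.64%

Total capital V = 2101 + 186.6 + 2270 = 4557.6.
Equity: weight = 2101/4557.6 = 0.4610; cost = 14.61%.
Preferred: weight = 186.6/4557.6 = 0.0409; cost = 7.5%.
Bank debt: weight = 2270/4557.6 = 0.4981; after-tax cost = 7.23% × (1 − 0%) = 7.2300%.
WACC = 0.4610 × 14.6100% + 0.0409 × 7.5000% + 0.4981 × 7.2300% = 10.6431%.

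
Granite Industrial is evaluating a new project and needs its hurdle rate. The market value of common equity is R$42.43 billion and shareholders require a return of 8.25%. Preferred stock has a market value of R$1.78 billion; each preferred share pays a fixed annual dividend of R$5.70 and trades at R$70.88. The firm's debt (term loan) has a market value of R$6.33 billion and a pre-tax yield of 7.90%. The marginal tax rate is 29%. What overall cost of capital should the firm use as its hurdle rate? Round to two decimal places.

7.91%

Cost of preferred: Rp = 5.7 / 70.88 = 8.0418%.
Total capital V = 42.43 + 1.78 + 6.33 = 50.54.
Equity: weight = 42.43/50.54 = 0.8395; cost = 8.25%.
Preferred: weight = 1.78/50.54 = 0.0352; cost = 8.0418%.
Term loan: weight = 6.33/50.54 = 0.1252; after-tax cost = 7.9% × (1 − 29%) = 5.6090%.
WACC = 0.8395 × 8.2500% + 0.0352 × 8.0418% + 0.1252 × 5.6090% = 7.9119%.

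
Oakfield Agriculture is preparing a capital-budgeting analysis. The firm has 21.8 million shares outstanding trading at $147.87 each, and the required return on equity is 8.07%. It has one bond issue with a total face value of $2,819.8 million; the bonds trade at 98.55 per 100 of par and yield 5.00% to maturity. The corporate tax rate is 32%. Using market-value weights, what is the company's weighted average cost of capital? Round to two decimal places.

5.91%

Market value of equity E = 147.87 × 21.8m = 3223.566m. Market value of debt D = 2819.8m × 98.55/100 = 2778.9129m.
Total capital V = 3223.566 + 2778.9129 = 6002.4789.
Equity: weight = 3223.566/6002.4789 = 0.5370; cost = 8.07%.
Bonds outstanding: weight = 2778.9129/6002.4789 = 0.4630; after-tax cost = 5% × (1 − 32%) = 3.4000%.
WACC = 0.5370 × 8.0700% + 0.4630 × 3.4000% = 5.9080%.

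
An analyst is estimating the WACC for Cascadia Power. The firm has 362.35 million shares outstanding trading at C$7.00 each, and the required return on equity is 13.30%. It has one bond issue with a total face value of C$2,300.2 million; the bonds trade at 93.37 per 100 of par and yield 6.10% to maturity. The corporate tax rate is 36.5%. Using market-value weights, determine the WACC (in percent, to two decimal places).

Market value of equity E = 7.0 × 362.35m = 2536.45m. Market value of debt D = 2300.2m × 93.37/100 = 2147.69674m.
Total capital V = 2536.45 + 2147.69674 = 4684.14674.
Equity: weight = 2536.45/4684.14674 = 0.5415; cost = 13.3%.
Bonds outstanding: weight = 2147.69674/4684.14674 = 0.4585; after-tax cost = 6.1% × (1 − 36.5%) = 3.8735%.
WACC = 0.5415 × 13.3000% + 0.4585 × 3.8735% = 8.9779%.

8.98%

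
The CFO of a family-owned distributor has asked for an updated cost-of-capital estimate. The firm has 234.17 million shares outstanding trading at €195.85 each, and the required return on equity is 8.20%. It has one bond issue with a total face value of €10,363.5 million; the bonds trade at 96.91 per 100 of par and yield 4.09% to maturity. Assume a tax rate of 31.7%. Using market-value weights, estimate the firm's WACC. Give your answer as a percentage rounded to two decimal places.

7.23%

Market value of equity E = 195.85 × 234.17m = 45862.1945m. Market value of debt D = 10363.5m × 96.91/100 = 10043.26785m.
Total capital V = 45862.1945 + 10043.26785 = 55905.46235.
Equity: weight = 45862.1945/55905.46235 = 0.8204; cost = 8.2%.
Bonds outstanding: weight = 10043.26785/55905.46235 = 0.1796; after-tax cost = 4.09% × (1 − 31.7%) = 2.7935%.
WACC = 0.8204 × 8.2000% + 0.1796 × 2.7935% = 7.2287%.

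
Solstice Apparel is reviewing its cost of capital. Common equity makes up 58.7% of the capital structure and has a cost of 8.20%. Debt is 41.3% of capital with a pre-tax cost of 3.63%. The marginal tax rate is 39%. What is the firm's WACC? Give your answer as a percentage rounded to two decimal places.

5.73%

After-tax cost of debt = 3.63% × (1 − 39%) = 2.2143%.
WACC = 0.587 × 8.2000% + 0.413 × 2.2143% = 5.7279%.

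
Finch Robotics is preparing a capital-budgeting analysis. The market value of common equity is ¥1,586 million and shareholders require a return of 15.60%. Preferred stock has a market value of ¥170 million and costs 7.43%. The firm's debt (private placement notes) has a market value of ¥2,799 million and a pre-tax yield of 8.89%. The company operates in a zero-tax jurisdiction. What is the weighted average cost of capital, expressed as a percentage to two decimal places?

11.17%

Total capital V = 1586 + 170 + 2799 = 4555.
Equity: weight = 1586/4555 = 0.3482; cost = 15.6%.
Preferred: weight = 170/4555 = 0.0373; cost = 7.43%.
Private placement notes: weight = 2799/4555 = 0.6145; after-tax cost = 8.89% × (1 − 0%) = 8.8900%.
WACC = 0.3482 × 15.6000% + 0.0373 × 7.4300% + 0.6145 × 8.8900% = 11.1719%.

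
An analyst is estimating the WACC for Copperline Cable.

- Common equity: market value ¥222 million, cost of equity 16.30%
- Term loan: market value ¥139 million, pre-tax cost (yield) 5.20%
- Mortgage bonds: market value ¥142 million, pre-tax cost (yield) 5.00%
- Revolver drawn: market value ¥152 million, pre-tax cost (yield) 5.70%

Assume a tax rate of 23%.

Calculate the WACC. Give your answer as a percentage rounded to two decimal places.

8.23%

Total capital V = 222 + 139 + 142 + 152 = 655.
Equity: weight = 222/655 = 0.3389; cost = 16.3%.
Term loan: weight = 139/655 = 0.2122; after-tax cost = 5.2% × (1 − 23%) = 4.0040%.
Mortgage bonds: weight = 142/655 = 0.2168; after-tax cost = 5% × (1 − 23%) = 3.8500%.
Revolver drawn: weight = 152/655 = 0.2321; after-tax cost = 5.7% × (1 − 23%) = 4.3890%.
WACC = 0.3389 × 16.3000% + 0.2122 × 4.0040% + 0.2168 × 3.8500% + 0.2321 × 4.3890% = 8.2275%.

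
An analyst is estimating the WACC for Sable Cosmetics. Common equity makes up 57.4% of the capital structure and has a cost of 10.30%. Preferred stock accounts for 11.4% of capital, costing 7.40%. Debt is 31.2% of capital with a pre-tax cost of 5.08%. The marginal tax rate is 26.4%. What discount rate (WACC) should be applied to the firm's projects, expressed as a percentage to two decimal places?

After-tax cost of debt = 5.08% × (1 − 26.4%) = 3.7389%.
WACC = 0.574 × 10.3000% + 0.114 × 7.4000% + 0.312 × 3.7389% = 7.9223%.

7.92%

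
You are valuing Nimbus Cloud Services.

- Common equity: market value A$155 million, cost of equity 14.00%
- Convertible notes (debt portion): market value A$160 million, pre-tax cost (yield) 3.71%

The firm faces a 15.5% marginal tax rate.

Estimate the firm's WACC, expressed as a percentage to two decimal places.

Total capital V = 155 + 160 = 315.
Equity: weight = 155/315 = 0.4921; cost = 14%.
Convertible notes (debt portion): weight = 160/315 = 0.5079; after-tax cost = 3.71% × (1 − 15.5%) = 3.1349%.
WACC = 0.4921 × 14.0000% + 0.5079 × 3.1349% = 8.4812%.

8.48%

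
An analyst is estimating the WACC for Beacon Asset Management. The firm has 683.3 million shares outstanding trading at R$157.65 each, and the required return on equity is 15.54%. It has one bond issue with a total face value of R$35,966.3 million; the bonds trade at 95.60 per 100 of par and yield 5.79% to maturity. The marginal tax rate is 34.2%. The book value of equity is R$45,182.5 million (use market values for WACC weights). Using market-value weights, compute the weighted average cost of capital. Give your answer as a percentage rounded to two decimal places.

12.70%

Market value of equity E = 157.65 × 683.3m = 107722.245m. Market value of debt D = 35966.3m × 95.6/100 = 34383.7828m.
Total capital V = 107722.245 + 34383.7828 = 142106.0278.
Equity: weight = 107722.245/142106.0278 = 0.7580; cost = 15.54%.
Bonds outstanding: weight = 34383.7828/142106.0278 = 0.2420; after-tax cost = 5.79% × (1 − 34.2%) = 3.8098%.
WACC = 0.7580 × 15.5400% + 0.2420 × 3.8098% = 12.7018%.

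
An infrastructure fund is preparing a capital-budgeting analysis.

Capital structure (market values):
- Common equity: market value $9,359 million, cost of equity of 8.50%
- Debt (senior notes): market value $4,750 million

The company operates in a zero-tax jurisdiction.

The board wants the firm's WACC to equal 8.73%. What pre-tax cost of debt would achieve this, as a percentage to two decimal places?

Total capital V = 9359 + 4750 = 14109.
Equity weight = 9359/14109 = 0.6633.
Senior notes weight = 4750/14109 = 0.3367.
Equity contribution = 0.6633 × 8.5% = 5.6384%.
Remaining for debt = 8.73% − 5.6384% = 3.0916%.
Rd × (1 − 0%) × 0.3367 = 3.0916%  ⇒  Rd = 9.1832%.

9.18%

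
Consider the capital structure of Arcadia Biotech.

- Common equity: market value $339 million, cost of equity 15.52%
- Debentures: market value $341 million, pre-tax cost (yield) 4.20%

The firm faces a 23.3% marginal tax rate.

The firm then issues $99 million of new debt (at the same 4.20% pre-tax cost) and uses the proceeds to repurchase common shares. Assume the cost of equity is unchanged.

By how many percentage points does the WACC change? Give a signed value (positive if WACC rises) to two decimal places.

Current WACC:
Total capital V = 339 + 341 = 680.
Equity: weight = 339/680 = 0.4985; cost = 15.52%.
Debentures: weight = 341/680 = 0.5015; after-tax cost = 4.2% × (1 − 23.3%) = 3.2214%.
WACC = 0.4985 × 15.5200% + 0.5015 × 3.2214% = 9.3526%.
After the change:
Total capital V = 240 + 440 = 680.
Equity: weight = 240/680 = 0.3529; cost = 15.52%.
Debentures: weight = 440/680 = 0.6471; after-tax cost = 4.2% × (1 − 23.3%) = 3.2214%.
WACC = 0.3529 × 15.5200% + 0.6471 × 3.2214% = 7.5621%.
Change in WACC = 7.5621% − 9.3526% = -1.7905 pp.

-1.79 pp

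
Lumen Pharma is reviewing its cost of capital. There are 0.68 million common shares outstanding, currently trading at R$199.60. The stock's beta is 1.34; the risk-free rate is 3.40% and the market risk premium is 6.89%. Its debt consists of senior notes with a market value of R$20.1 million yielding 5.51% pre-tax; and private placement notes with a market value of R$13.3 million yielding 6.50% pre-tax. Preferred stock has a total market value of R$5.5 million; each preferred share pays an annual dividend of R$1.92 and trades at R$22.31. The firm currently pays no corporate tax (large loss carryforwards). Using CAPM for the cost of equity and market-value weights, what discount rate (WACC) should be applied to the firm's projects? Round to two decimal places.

11.22%

Cost of equity via CAPM: Re = 3.4% + 1.34 × 6.89% = 12.6326%.
Cost of preferred: Rp = 1.92 / 22.31 = 8.6060%.
Market value of equity E = 199.6 × 0.68m = 135.728m.
Total capital V = 135.728 + 5.5 + 20.1 + 13.3 = 174.628.
Equity: weight = 135.728/174.628 = 0.7772; cost = 12.6326%.
Preferred: weight = 5.5/174.628 = 0.0315; cost = 8.606%.
Senior notes: weight = 20.1/174.628 = 0.1151; after-tax cost = 5.51% × (1 − 0%) = 5.5100%.
Private placement notes: weight = 13.3/174.628 = 0.0762; after-tax cost = 6.5% × (1 − 0%) = 6.5000%.
WACC = 0.7772 × 12.6326% + 0.0315 × 8.6060% + 0.1151 × 5.5100% + 0.0762 × 6.5000% = 11.2189%.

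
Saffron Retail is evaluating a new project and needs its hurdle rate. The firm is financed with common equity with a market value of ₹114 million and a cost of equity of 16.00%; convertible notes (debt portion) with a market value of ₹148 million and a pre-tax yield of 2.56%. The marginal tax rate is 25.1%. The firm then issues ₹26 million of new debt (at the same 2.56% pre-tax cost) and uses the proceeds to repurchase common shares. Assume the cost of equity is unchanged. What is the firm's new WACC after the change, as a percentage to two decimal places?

6.65%

After the change:
Total capital V = 88 + 174 = 262.
Equity: weight = 88/262 = 0.3359; cost = 16%.
Convertible notes (debt portion): weight = 174/262 = 0.6641; after-tax cost = 2.56% × (1 − 25.1%) = 1.9174%.
WACC = 0.3359 × 16.0000% + 0.6641 × 1.9174% = 6.6475%.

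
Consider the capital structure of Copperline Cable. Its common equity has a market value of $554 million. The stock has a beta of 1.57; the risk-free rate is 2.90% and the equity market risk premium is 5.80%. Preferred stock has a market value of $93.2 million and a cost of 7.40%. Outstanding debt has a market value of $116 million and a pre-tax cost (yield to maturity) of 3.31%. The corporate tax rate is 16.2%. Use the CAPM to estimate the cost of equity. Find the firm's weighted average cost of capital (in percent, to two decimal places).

Cost of equity via CAPM: Re = 2.9% + 1.57 × 5.8% = 12.0060%.
Total capital V = 554 + 93.2 + 116 = 763.2.
Equity: weight = 554/763.2 = 0.7259; cost = 12.006%.
Preferred: weight = 93.2/763.2 = 0.1221; cost = 7.4%.
Debt: weight = 116/763.2 = 0.1520; after-tax cost = 3.31% × (1 − 16.2%) = 2.7738%.
WACC = 0.7259 × 12.0060% + 0.1221 × 7.4000% + 0.1520 × 2.7738% = 10.0403%.

10.04%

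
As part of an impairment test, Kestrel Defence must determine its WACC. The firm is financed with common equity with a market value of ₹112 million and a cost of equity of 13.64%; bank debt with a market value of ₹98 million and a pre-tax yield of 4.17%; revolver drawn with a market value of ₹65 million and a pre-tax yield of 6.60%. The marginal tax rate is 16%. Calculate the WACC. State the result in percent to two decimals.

8.11%

Total capital V = 112 + 98 + 65 = 275.
Equity: weight = 112/275 = 0.4073; cost = 13.64%.
Bank debt: weight = 98/275 = 0.3564; after-tax cost = 4.17% × (1 − 16%) = 3.5028%.
Revolver drawn: weight = 65/275 = 0.2364; after-tax cost = 6.6% × (1 − 16%) = 5.5440%.
WACC = 0.4073 × 13.6400% + 0.3564 × 3.5028% + 0.2364 × 5.5440% = 8.1139%.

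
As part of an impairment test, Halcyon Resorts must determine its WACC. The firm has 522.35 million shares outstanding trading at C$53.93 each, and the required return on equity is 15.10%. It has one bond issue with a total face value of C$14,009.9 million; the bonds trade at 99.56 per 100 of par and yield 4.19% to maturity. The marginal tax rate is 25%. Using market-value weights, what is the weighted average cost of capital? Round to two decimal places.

Market value of equity E = 53.93 × 522.35m = 28170.3355m. Market value of debt D = 14009.9m × 99.56/100 = 13948.25644m.
Total capital V = 28170.3355 + 13948.25644 = 42118.59194.
Equity: weight = 28170.3355/42118.59194 = 0.6688; cost = 15.1%.
Bonds outstanding: weight = 13948.25644/42118.59194 = 0.3312; after-tax cost = 4.19% × (1 − 25%) = 3.1425%.
WACC = 0.6688 × 15.1000% + 0.3312 × 3.1425% = 11.1401%.

11.14%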